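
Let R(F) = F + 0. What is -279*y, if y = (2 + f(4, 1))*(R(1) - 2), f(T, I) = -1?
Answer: 279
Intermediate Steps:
R(F) = F
y = -1 (y = (2 - 1)*(1 - 2) = 1*(-1) = -1)
-279*y = -279*(-1) = 279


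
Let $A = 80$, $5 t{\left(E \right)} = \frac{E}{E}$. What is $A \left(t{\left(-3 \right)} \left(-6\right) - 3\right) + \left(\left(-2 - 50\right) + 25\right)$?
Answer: $-363$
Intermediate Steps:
$t{\left(E \right)} = \frac{1}{5}$ ($t{\left(E \right)} = \frac{E \frac{1}{E}}{5} = \frac{1}{5} \cdot 1 = \frac{1}{5}$)
$A \left(t{\left(-3 \right)} \left(-6\right) - 3\right) + \left(\left(-2 - 50\right) + 25\right) = 80 \left(\frac{1}{5} \left(-6\right) - 3\right) + \left(\left(-2 - 50\right) + 25\right) = 80 \left(- \frac{6}{5} - 3\right) + \left(-52 + 25\right) = 80 \left(- \frac{21}{5}\right) - 27 = -336 - 27 = -363$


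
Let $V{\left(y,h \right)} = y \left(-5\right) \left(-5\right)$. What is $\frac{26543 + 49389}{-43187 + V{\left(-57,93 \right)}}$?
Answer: $- \frac{18983}{11153} \approx -1.7021$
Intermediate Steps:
$V{\left(y,h \right)} = 25 y$ ($V{\left(y,h \right)} = - 5 y \left(-5\right) = 25 y$)
$\frac{26543 + 49389}{-43187 + V{\left(-57,93 \right)}} = \frac{26543 + 49389}{-43187 + 25 \left(-57\right)} = \frac{75932}{-43187 - 1425} = \frac{75932}{-44612} = 75932 \left(- \frac{1}{44612}\right) = - \frac{18983}{11153}$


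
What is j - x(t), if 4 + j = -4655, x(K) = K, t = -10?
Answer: -4649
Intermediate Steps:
j = -4659 (j = -4 - 4655 = -4659)
j - x(t) = -4659 - 1*(-10) = -4659 + 10 = -4649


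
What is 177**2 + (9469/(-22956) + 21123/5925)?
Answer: 1420540266821/45338100 ≈ 31332.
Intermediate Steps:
177**2 + (9469/(-22956) + 21123/5925) = 31329 + (9469*(-1/22956) + 21123*(1/5925)) = 31329 + (-9469/22956 + 7041/1975) = 31329 + 142931921/45338100 = 1420540266821/45338100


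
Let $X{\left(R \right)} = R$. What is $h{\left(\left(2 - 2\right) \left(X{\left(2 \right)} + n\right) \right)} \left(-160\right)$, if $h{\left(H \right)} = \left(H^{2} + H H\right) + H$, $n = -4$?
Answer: $0$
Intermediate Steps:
$h{\left(H \right)} = H + 2 H^{2}$ ($h{\left(H \right)} = \left(H^{2} + H^{2}\right) + H = 2 H^{2} + H = H + 2 H^{2}$)
$h{\left(\left(2 - 2\right) \left(X{\left(2 \right)} + n\right) \right)} \left(-160\right) = \left(2 - 2\right) \left(2 - 4\right) \left(1 + 2 \left(2 - 2\right) \left(2 - 4\right)\right) \left(-160\right) = 0 \left(-2\right) \left(1 + 2 \cdot 0 \left(-2\right)\right) \left(-160\right) = 0 \left(1 + 2 \cdot 0\right) \left(-160\right) = 0 \left(1 + 0\right) \left(-160\right) = 0 \cdot 1 \left(-160\right) = 0 \left(-160\right) = 0$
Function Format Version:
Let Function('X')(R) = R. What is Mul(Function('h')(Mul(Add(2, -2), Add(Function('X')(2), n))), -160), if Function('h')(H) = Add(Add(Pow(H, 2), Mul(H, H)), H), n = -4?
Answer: 0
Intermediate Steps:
Function('h')(H) = Add(H, Mul(2, Pow(H, 2))) (Function('h')(H) = Add(Add(Pow(H, 2), Pow(H, 2)), H) = Add(Mul(2, Pow(H, 2)), H) = Add(H, Mul(2, Pow(H, 2))))
Mul(Function('h')(Mul(Add(2, -2), Add(Function('X')(2), n))), -160) = Mul(Mul(Mul(Add(2, -2), Add(2, -4)), Add(1, Mul(2, Mul(Add(2, -2), Add(2, -4))))), -160) = Mul(Mul(Mul(0, -2), Add(1, Mul(2, Mul(0, -2)))), -160) = Mul(Mul(0, Add(1, Mul(2, 0))), -160) = Mul(Mul(0, Add(1, 0)), -160) = Mul(Mul(0, 1), -160) = Mul(0, -160) = 0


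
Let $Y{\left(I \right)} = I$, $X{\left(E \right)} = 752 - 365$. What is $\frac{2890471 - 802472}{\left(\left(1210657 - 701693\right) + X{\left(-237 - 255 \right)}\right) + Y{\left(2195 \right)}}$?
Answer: $\frac{2087999}{511546} \approx 4.0817$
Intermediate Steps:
$X{\left(E \right)} = 387$ ($X{\left(E \right)} = 752 - 365 = 387$)
$\frac{2890471 - 802472}{\left(\left(1210657 - 701693\right) + X{\left(-237 - 255 \right)}\right) + Y{\left(2195 \right)}} = \frac{2890471 - 802472}{\left(\left(1210657 - 701693\right) + 387\right) + 2195} = \frac{2087999}{\left(508964 + 387\right) + 2195} = \frac{2087999}{509351 + 2195} = \frac{2087999}{511546}$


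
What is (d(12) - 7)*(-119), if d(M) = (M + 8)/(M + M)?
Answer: 4403/6 ≈ 733.83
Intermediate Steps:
d(M) = (8 + M)/(2*M) (d(M) = (8 + M)/((2*M)) = (8 + M)*(1/(2*M)) = (8 + M)/(2*M))
(d(12) - 7)*(-119) = ((½)*(8 + 12)/12 - 7)*(-119) = ((½)*(1/12)*20 - 7)*(-119) = (⅚ - 7)*(-119) = -37/6*(-119) = 4403/6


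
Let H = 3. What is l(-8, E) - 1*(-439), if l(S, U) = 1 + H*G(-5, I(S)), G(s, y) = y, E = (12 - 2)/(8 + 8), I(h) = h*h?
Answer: 632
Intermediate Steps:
I(h) = h**2
E = 5/8 (E = 10/16 = 10*(1/16) = 5/8 ≈ 0.62500)
l(S, U) = 1 + 3*S**2
l(-8, E) - 1*(-439) = (1 + 3*(-8)**2) - 1*(-439) = (1 + 3*64) + 439 = (1 + 192) + 439 = 193 + 439 = 632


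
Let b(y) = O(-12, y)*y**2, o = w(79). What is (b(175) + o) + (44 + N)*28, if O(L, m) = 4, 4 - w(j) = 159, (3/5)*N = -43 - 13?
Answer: 362891/3 ≈ 1.2096e+5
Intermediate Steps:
N = -280/3 (N = 5*(-43 - 13)/3 = (5/3)*(-56) = -280/3 ≈ -93.333)
w(j) = -155 (w(j) = 4 - 1*159 = 4 - 159 = -155)
o = -155
b(y) = 4*y**2
(b(175) + o) + (44 + N)*28 = (4*175**2 - 155) + (44 - 280/3)*28 = (4*30625 - 155) - 148/3*28 = (122500 - 155) - 4144/3 = 122345 - 4144/3 = 362891/3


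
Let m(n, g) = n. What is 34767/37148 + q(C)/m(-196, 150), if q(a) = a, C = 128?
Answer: 514847/1820252 ≈ 0.28284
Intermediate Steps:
34767/37148 + q(C)/m(-196, 150) = 34767/37148 + 128/(-196) = 34767*(1/37148) + 128*(-1/196) = 34767/37148 - 32/49 = 514847/1820252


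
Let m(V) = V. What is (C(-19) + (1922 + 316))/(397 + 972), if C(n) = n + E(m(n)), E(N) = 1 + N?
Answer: 2201/1369 ≈ 1.6077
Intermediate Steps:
C(n) = 1 + 2*n (C(n) = n + (1 + n) = 1 + 2*n)
(C(-19) + (1922 + 316))/(397 + 972) = ((1 + 2*(-19)) + (1922 + 316))/(397 + 972) = ((1 - 38) + 2238)/1369 = (-37 + 2238)*(1/1369) = 2201*(1/1369) = 2201/1369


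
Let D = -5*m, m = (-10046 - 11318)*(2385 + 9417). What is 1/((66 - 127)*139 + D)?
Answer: 1/1260681161 ≈ 7.9322e-10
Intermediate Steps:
m = -252137928 (m = -21364*11802 = -252137928)
D = 1260689640 (D = -5*(-252137928) = 1260689640)
1/((66 - 127)*139 + D) = 1/((66 - 127)*139 + 1260689640) = 1/(-61*139 + 1260689640) = 1/(-8479 + 1260689640) = 1/1260681161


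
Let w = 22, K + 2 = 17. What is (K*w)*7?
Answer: 2310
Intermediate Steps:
K = 15 (K = -2 + 17 = 15)
(K*w)*7 = (15*22)*7 = 330*7 = 2310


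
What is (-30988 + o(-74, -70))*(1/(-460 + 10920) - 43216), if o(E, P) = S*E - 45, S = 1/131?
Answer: 1837719453960523/1370260 ≈ 1.3411e+9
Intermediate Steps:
S = 1/131 ≈ 0.0076336
o(E, P) = -45 + E/131 (o(E, P) = E/131 - 45 = -45 + E/131)
(-30988 + o(-74, -70))*(1/(-460 + 10920) - 43216) = (-30988 + (-45 + (1/131)*(-74)))*(1/(-460 + 10920) - 43216) = (-30988 + (-45 - 74/131))*(1/10460 - 43216) = (-30988 - 5969/131)*(1/10460 - 43216) = -4065397/131*(-452039359/10460) = 1837719453960523/1370260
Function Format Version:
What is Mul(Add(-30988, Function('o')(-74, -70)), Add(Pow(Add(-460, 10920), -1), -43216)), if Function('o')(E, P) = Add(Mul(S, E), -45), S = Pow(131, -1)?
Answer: Rational(1837719453960523, 1370260) ≈ 1.3411e+9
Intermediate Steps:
S = Rational(1, 131) ≈ 0.0076336
Function('o')(E, P) = Add(-45, Mul(Rational(1, 131), E)) (Function('o')(E, P) = Add(Mul(Rational(1, 131), E), -45) = Add(-45, Mul(Rational(1, 131), E)))
Mul(Add(-30988, Function('o')(-74, -70)), Add(Pow(Add(-460, 10920), -1), -43216)) = Mul(Add(-30988, Add(-45, Mul(Rational(1, 131), -74))), Add(Pow(Add(-460, 10920), -1), -43216)) = Mul(Add(-30988, Add(-45, Rational(-74, 131))), Add(Pow(10460, -1), -43216)) = Mul(Add(-30988, Rational(-5969, 131)), Add(Rational(1, 10460), -43216)) = Mul(Rational(-4065397, 131), Rational(-452039359, 10460)) = Rational(1837719453960523, 1370260)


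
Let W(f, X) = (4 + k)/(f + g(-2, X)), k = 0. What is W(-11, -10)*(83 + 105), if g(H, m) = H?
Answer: -752/13 ≈ -57.846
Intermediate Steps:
W(f, X) = 4/(-2 + f) (W(f, X) = (4 + 0)/(f - 2) = 4/(-2 + f))
W(-11, -10)*(83 + 105) = (4/(-2 - 11))*(83 + 105) = (4/(-13))*188 = (4*(-1/13))*188 = -4/13*188 = -752/13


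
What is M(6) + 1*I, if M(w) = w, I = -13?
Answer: -7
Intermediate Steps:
M(6) + 1*I = 6 + 1*(-13) = 6 - 13 = -7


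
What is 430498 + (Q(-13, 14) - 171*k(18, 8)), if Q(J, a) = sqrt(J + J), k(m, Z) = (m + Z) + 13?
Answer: 423829 + I*sqrt(26) ≈ 4.2383e+5 + 5.099*I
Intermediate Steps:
k(m, Z) = 13 + Z + m (k(m, Z) = (Z + m) + 13 = 13 + Z + m)
Q(J, a) = sqrt(2)*sqrt(J) (Q(J, a) = sqrt(2*J) = sqrt(2)*sqrt(J))
430498 + (Q(-13, 14) - 171*k(18, 8)) = 430498 + (sqrt(2)*sqrt(-13) - 171*(13 + 8 + 18)) = 430498 + (sqrt(2)*(I*sqrt(13)) - 171*39) = 430498 + (I*sqrt(26) - 6669) = 430498 + (-6669 + I*sqrt(26)) = 423829 + I*sqrt(26)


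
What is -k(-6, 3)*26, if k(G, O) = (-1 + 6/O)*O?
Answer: -78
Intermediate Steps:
k(G, O) = O*(-1 + 6/O)
-k(-6, 3)*26 = -(6 - 1*3)*26 = -(6 - 3)*26 = -1*3*26 = -3*26 = -78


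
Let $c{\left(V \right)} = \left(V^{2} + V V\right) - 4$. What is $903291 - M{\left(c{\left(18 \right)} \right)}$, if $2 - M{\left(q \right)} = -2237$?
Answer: $901052$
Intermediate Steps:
$c{\left(V \right)} = -4 + 2 V^{2}$ ($c{\left(V \right)} = \left(V^{2} + V^{2}\right) - 4 = 2 V^{2} - 4 = -4 + 2 V^{2}$)
$M{\left(q \right)} = 2239$ ($M{\left(q \right)} = 2 - -2237 = 2 + 2237 = 2239$)
$903291 - M{\left(c{\left(18 \right)} \right)} = 903291 - 2239 = 901052$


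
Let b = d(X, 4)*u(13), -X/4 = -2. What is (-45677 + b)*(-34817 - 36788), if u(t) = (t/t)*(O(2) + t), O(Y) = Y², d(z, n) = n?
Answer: 3265832445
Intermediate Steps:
X = 8 (X = -4*(-2) = 8)
u(t) = 4 + t (u(t) = (t/t)*(2² + t) = 1*(4 + t) = 4 + t)
b = 68 (b = 4*(4 + 13) = 4*17 = 68)
(-45677 + b)*(-34817 - 36788) = (-45677 + 68)*(-34817 - 36788) = -45609*(-71605) = 3265832445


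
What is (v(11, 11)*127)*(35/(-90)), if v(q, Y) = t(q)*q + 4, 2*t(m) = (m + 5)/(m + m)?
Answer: -3556/9 ≈ -395.11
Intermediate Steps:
t(m) = (5 + m)/(4*m) (t(m) = ((m + 5)/(m + m))/2 = ((5 + m)/((2*m)))/2 = ((5 + m)*(1/(2*m)))/2 = ((5 + m)/(2*m))/2 = (5 + m)/(4*m))
v(q, Y) = 21/4 + q/4 (v(q, Y) = ((5 + q)/(4*q))*q + 4 = (5/4 + q/4) + 4 = 21/4 + q/4)
(v(11, 11)*127)*(35/(-90)) = ((21/4 + (1/4)*11)*127)*(35/(-90)) = ((21/4 + 11/4)*127)*(35*(-1/90)) = (8*127)*(-7/18) = 1016*(-7/18) = -3556/9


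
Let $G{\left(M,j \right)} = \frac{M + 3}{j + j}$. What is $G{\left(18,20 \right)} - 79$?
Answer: $- \frac{3139}{40} \approx -78.475$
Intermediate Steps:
$G{\left(M,j \right)} = \frac{3 + M}{2 j}$
$G{\left(18,20 \right)} - 79 = \frac{3 + 18}{2 \cdot 20} - 79 = \frac{1}{2} \cdot \frac{1}{20} \cdot 21 - 79 = \frac{21}{40} - 79 = - \frac{3139}{40}$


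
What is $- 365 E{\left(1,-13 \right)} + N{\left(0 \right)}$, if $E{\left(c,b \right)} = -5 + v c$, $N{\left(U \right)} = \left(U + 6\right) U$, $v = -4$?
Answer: $3285$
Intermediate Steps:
$N{\left(U \right)} = U \left(6 + U\right)$ ($N{\left(U \right)} = \left(6 + U\right) U = U \left(6 + U\right)$)
$E{\left(c,b \right)} = -5 - 4 c$
$- 365 E{\left(1,-13 \right)} + N{\left(0 \right)} = - 365 \left(-5 - 4\right) + 0 \left(6 + 0\right) = - 365 \left(-5 - 4\right) + 0 \cdot 6 = \left(-365\right) \left(-9\right) + 0 = 3285 + 0 = 3285$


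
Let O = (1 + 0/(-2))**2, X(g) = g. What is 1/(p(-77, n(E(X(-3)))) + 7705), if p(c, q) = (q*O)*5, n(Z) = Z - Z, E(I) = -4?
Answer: 1/7705 ≈ 0.00012979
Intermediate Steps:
O = 1 (O = (1 + 0*(-1/2))**2 = (1 + 0)**2 = 1**2 = 1)
n(Z) = 0
p(c, q) = 5*q (p(c, q) = (q*1)*5 = q*5 = 5*q)
1/(p(-77, n(E(X(-3)))) + 7705) = 1/(5*0 + 7705) = 1/(0 + 7705) = 1/7705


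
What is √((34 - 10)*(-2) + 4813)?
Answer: √4765 ≈ 69.029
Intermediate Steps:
√((34 - 10)*(-2) + 4813) = √(24*(-2) + 4813) = √(-48 + 4813) = √4765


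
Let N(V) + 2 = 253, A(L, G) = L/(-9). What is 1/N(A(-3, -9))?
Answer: 1/251 ≈ 0.0039841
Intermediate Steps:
A(L, G) = -L/9 (A(L, G) = L*(-⅑) = -L/9)
N(V) = 251 (N(V) = -2 + 253 = 251)
1/N(A(-3, -9)) = 1/251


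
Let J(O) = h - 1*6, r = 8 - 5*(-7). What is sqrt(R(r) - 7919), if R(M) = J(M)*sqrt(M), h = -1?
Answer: sqrt(-7919 - 7*sqrt(43)) ≈ 89.246*I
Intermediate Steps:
r = 43 (r = 8 + 35 = 43)
J(O) = -7 (J(O) = -1 - 1*6 = -1 - 6 = -7)
R(M) = -7*sqrt(M)
sqrt(R(r) - 7919) = sqrt(-7*sqrt(43) - 7919) = sqrt(-7919 - 7*sqrt(43))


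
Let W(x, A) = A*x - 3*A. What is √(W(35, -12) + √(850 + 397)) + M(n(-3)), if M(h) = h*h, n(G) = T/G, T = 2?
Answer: 4/9 + √(-384 + √1247) ≈ 0.44444 + 18.673*I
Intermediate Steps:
W(x, A) = -3*A + A*x
n(G) = 2/G
M(h) = h²
√(W(35, -12) + √(850 + 397)) + M(n(-3)) = √(-12*(-3 + 35) + √(850 + 397)) + (2/(-3))² = √(-12*32 + √1247) + (2*(-⅓))² = √(-384 + √1247) + (-⅔)² = √(-384 + √1247) + 4/9 = 4/9 + √(-384 + √1247)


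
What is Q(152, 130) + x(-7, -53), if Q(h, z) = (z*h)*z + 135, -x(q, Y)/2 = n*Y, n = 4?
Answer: 2569359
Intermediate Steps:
x(q, Y) = -8*Y
Q(h, z) = 135 + h*z² (Q(h, z) = (h*z)*z + 135 = h*z² + 135 = 135 + h*z²)
Q(152, 130) + x(-7, -53) = (135 + 152*130²) - 8*(-53) = (135 + 152*16900) + 424 = (135 + 2568800) + 424 = 2568935 + 424 = 2569359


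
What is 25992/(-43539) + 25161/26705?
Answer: 133789473/387569665 ≈ 0.34520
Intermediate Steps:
25992/(-43539) + 25161/26705 = 25992*(-1/43539) + 25161*(1/26705) = -8664/14513 + 25161/26705 = 133789473/387569665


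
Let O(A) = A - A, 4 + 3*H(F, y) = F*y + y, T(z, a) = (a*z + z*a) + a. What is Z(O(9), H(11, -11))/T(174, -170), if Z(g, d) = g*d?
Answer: 0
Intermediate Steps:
T(z, a) = a + 2*a*z (T(z, a) = (a*z + a*z) + a = 2*a*z + a = a + 2*a*z)
H(F, y) = -4/3 + y/3 + F*y/3 (H(F, y) = -4/3 + (F*y + y)/3 = -4/3 + (y + F*y)/3 = -4/3 + (y/3 + F*y/3) = -4/3 + y/3 + F*y/3)
O(A) = 0
Z(g, d) = d*g
Z(O(9), H(11, -11))/T(174, -170) = ((-4/3 + (⅓)*(-11) + (⅓)*11*(-11))*0)/((-170*(1 + 2*174))) = ((-4/3 - 11/3 - 121/3)*0)/((-170*(1 + 348))) = (-136/3*0)/((-170*349)) = 0/(-59330) = 0*(-1/59330) = 0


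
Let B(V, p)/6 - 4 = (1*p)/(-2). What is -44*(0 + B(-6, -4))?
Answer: -1584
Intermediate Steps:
B(V, p) = 24 - 3*p (B(V, p) = 24 + 6*((1*p)/(-2)) = 24 + 6*(p*(-½)) = 24 + 6*(-p/2) = 24 - 3*p)
-44*(0 + B(-6, -4)) = -44*(0 + (24 - 3*(-4))) = -44*(0 + (24 + 12)) = -44*(0 + 36) = -44*36 = -1584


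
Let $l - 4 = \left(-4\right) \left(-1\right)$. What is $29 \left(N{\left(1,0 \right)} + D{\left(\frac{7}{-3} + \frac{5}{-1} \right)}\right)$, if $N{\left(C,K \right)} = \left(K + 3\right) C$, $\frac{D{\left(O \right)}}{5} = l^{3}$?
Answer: $74327$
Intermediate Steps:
$l = 8$ ($l = 4 - -4 = 4 + 4 = 8$)
$D{\left(O \right)} = 2560$ ($D{\left(O \right)} = 5 \cdot 8^{3} = 5 \cdot 512 = 2560$)
$N{\left(C,K \right)} = C \left(3 + K\right)$ ($N{\left(C,K \right)} = \left(3 + K\right) C = C \left(3 + K\right)$)
$29 \left(N{\left(1,0 \right)} + D{\left(\frac{7}{-3} + \frac{5}{-1} \right)}\right) = 29 \left(1 \left(3 + 0\right) + 2560\right) = 29 \left(1 \cdot 3 + 2560\right) = 29 \left(3 + 2560\right) = 29 \cdot 2563 = 74327$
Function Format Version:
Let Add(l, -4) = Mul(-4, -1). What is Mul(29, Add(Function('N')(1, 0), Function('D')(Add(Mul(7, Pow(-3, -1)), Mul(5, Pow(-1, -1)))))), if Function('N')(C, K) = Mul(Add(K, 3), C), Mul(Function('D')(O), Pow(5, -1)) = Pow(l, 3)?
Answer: 74327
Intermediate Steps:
l = 8 (l = Add(4, Mul(-4, -1)) = Add(4, 4) = 8)
Function('D')(O) = 2560 (Function('D')(O) = Mul(5, Pow(8, 3)) = Mul(5, 512) = 2560)
Function('N')(C, K) = Mul(C, Add(3, K)) (Function('N')(C, K) = Mul(Add(3, K), C) = Mul(C, Add(3, K)))
Mul(29, Add(Function('N')(1, 0), Function('D')(Add(Mul(7, Pow(-3, -1)), Mul(5, Pow(-1, -1)))))) = Mul(29, Add(Mul(1, Add(3, 0)), 2560)) = Mul(29, Add(Mul(1, 3), 2560)) = Mul(29, Add(3, 2560)) = Mul(29, 2563) = 74327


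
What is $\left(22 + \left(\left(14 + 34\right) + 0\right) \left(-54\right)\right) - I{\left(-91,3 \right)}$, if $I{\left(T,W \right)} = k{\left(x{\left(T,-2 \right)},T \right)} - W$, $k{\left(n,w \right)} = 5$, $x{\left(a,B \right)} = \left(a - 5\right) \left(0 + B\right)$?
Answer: $-2572$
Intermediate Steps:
$x{\left(a,B \right)} = B \left(-5 + a\right)$ ($x{\left(a,B \right)} = \left(-5 + a\right) B = B \left(-5 + a\right)$)
$I{\left(T,W \right)} = 5 - W$
$\left(22 + \left(\left(14 + 34\right) + 0\right) \left(-54\right)\right) - I{\left(-91,3 \right)} = \left(22 + \left(\left(14 + 34\right) + 0\right) \left(-54\right)\right) - \left(5 - 3\right) = \left(22 + \left(48 + 0\right) \left(-54\right)\right) - \left(5 - 3\right) = \left(22 + 48 \left(-54\right)\right) - 2 = \left(22 - 2592\right) - 2 = -2570 - 2 = -2572$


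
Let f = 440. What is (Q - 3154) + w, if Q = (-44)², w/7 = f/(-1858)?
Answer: -1133062/929 ≈ -1219.7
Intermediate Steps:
w = -1540/929 (w = 7*(440/(-1858)) = 7*(440*(-1/1858)) = 7*(-220/929) = -1540/929 ≈ -1.6577)
Q = 1936
(Q - 3154) + w = (1936 - 3154) - 1540/929 = -1218 - 1540/929 = -1133062/929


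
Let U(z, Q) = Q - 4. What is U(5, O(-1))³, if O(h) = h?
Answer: -125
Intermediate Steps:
U(z, Q) = -4 + Q
U(5, O(-1))³ = (-4 - 1)³ = (-5)³ = -125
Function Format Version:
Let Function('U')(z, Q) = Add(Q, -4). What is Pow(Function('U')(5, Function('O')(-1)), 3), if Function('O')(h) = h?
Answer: -125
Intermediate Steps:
Function('U')(z, Q) = Add(-4, Q)
Pow(Function('U')(5, Function('O')(-1)), 3) = Pow(Add(-4, -1), 3) = Pow(-5, 3) = -125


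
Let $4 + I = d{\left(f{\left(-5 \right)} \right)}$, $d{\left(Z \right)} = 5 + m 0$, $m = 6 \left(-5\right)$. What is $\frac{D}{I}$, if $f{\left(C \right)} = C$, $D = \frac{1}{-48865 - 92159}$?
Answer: $- \frac{1}{141024} \approx -7.091 \cdot 10^{-6}$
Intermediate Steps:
$m = -30$
$D = - \frac{1}{141024}$ ($D = \frac{1}{-141024} = - \frac{1}{141024} \approx -7.091 \cdot 10^{-6}$)
$d{\left(Z \right)} = 5$ ($d{\left(Z \right)} = 5 - 0 = 5 + 0 = 5$)
$I = 1$ ($I = -4 + 5 = 1$)
$\frac{D}{I} = - \frac{1}{141024 \cdot 1} = \left(- \frac{1}{141024}\right) 1 = - \frac{1}{141024}$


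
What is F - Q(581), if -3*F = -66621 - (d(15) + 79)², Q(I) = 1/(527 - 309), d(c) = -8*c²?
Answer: 660204713/654 ≈ 1.0095e+6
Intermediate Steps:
Q(I) = 1/218
F = 3028462/3 (F = -(-66621 - (-8*15² + 79)²)/3 = -(-66621 - (-8*225 + 79)²)/3 = -(-66621 - (-1800 + 79)²)/3 = -(-66621 - 1*(-1721)²)/3 = -(-66621 - 1*2961841)/3 = -(-66621 - 2961841)/3 = -⅓*(-3028462) = 3028462/3 ≈ 1.0095e+6)
F - Q(581) = 3028462/3 - 1*1/218 = 3028462/3 - 1/218 = 660204713/654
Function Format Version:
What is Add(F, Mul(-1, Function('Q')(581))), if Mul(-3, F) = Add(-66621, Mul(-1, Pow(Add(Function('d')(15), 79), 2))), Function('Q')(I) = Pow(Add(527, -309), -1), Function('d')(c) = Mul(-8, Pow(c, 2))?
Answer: Rational(660204713, 654) ≈ 1.0095e+6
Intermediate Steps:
Function('Q')(I) = Rational(1, 218) (Function('Q')(I) = Pow(218, -1) = Rational(1, 218))
F = Rational(3028462, 3) (F = Mul(Rational(-1, 3), Add(-66621, Mul(-1, Pow(Add(Mul(-8, Pow(15, 2)), 79), 2)))) = Mul(Rational(-1, 3), Add(-66621, Mul(-1, Pow(Add(Mul(-8, 225), 79), 2)))) = Mul(Rational(-1, 3), Add(-66621, Mul(-1, Pow(Add(-1800, 79), 2)))) = Mul(Rational(-1, 3), Add(-66621, Mul(-1, Pow(-1721, 2)))) = Mul(Rational(-1, 3), Add(-66621, Mul(-1, 2961841))) = Mul(Rational(-1, 3), Add(-66621, -2961841)) = Mul(Rational(-1, 3), -3028462) = Rational(3028462, 3) ≈ 1.0095e+6)
Add(F, Mul(-1, Function('Q')(581))) = Add(Rational(3028462, 3), Mul(-1, Rational(1, 218))) = Add(Rational(3028462, 3), Rational(-1, 218)) = Rational(660204713, 654)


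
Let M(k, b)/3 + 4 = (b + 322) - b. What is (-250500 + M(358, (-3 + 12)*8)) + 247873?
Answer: -1673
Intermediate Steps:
M(k, b) = 954 (M(k, b) = -12 + 3*((b + 322) - b) = -12 + 3*((322 + b) - b) = -12 + 3*322 = -12 + 966 = 954)
(-250500 + M(358, (-3 + 12)*8)) + 247873 = (-250500 + 954) + 247873 = -249546 + 247873 = -1673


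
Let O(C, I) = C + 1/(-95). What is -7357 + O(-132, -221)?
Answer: -711456/95 ≈ -7489.0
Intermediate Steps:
O(C, I) = -1/95 + C (O(C, I) = C - 1/95 = -1/95 + C)
-7357 + O(-132, -221) = -7357 + (-1/95 - 132) = -7357 - 12541/95 = -711456/95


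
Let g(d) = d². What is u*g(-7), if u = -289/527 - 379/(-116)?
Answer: 479073/3596 ≈ 133.22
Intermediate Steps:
u = 9777/3596 (u = -289*1/527 - 379*(-1/116) = -17/31 + 379/116 = 9777/3596 ≈ 2.7189)
u*g(-7) = (9777/3596)*(-7)² = (9777/3596)*49 = 479073/3596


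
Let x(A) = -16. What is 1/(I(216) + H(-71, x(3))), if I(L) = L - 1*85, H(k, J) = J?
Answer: 1/115 ≈ 0.0086956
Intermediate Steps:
I(L) = -85 + L (I(L) = L - 85 = -85 + L)
1/(I(216) + H(-71, x(3))) = 1/((-85 + 216) - 16) = 1/(131 - 16) = 1/115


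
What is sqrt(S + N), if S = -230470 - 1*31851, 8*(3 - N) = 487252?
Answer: I*sqrt(1292898)/2 ≈ 568.53*I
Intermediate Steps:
N = -121807/2 (N = 3 - 1/8*487252 = 3 - 121813/2 = -121807/2 ≈ -60904.)
S = -262321 (S = -230470 - 31851 = -262321)
sqrt(S + N) = sqrt(-262321 - 121807/2) = sqrt(-646449/2) = I*sqrt(1292898)/2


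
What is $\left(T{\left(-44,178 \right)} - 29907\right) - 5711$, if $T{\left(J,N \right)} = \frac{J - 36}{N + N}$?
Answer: $- \frac{3170022}{89} \approx -35618.0$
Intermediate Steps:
$T{\left(J,N \right)} = \frac{-36 + J}{2 N}$
$\left(T{\left(-44,178 \right)} - 29907\right) - 5711 = \left(\frac{-36 - 44}{2 \cdot 178} - 29907\right) - 5711 = \left(\frac{1}{2} \cdot \frac{1}{178} \left(-80\right) - 29907\right) - 5711 = \left(- \frac{20}{89} - 29907\right) - 5711 = - \frac{2661743}{89} - 5711 = - \frac{3170022}{89}$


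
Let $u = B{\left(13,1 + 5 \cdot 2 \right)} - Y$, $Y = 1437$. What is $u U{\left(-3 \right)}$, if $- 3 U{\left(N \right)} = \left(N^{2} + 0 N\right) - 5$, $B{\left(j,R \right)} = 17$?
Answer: $\frac{5680}{3} \approx 1893.3$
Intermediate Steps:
$U{\left(N \right)} = \frac{5}{3} - \frac{N^{2}}{3}$ ($U{\left(N \right)} = - \frac{\left(N^{2} + 0 N\right) - 5}{3} = - \frac{\left(N^{2} + 0\right) - 5}{3} = - \frac{N^{2} - 5}{3} = - \frac{-5 + N^{2}}{3} = \frac{5}{3} - \frac{N^{2}}{3}$)
$u = -1420$ ($u = 17 - 1437 = -1420$)
$u U{\left(-3 \right)} = - 1420 \left(\frac{5}{3} - \frac{\left(-3\right)^{2}}{3}\right) = - 1420 \left(\frac{5}{3} - 3\right) = \left(-1420\right) \left(- \frac{4}{3}\right) = \frac{5680}{3}$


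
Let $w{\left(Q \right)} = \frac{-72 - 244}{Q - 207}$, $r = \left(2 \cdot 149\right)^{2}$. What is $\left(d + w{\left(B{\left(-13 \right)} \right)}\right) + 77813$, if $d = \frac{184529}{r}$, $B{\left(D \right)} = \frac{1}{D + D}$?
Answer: $\frac{37198821657987}{478031932} \approx 77817.0$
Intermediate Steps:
$B{\left(D \right)} = \frac{1}{2 D}$
$r = 88804$ ($r = 298^{2} = 88804$)
$w{\left(Q \right)} = - \frac{316}{-207 + Q}$
$d = \frac{184529}{88804} \approx 2.0779$
$\left(d + w{\left(B{\left(-13 \right)} \right)}\right) + 77813 = \left(\frac{184529}{88804} - \frac{316}{-207 + \frac{1}{2 \left(-13\right)}}\right) + 77813 = \left(\frac{184529}{88804} - \frac{316}{-207 + \frac{1}{2} \left(- \frac{1}{13}\right)}\right) + 77813 = \left(\frac{184529}{88804} - \frac{316}{-207 - \frac{1}{26}}\right) + 77813 = \left(\frac{184529}{88804} - \frac{316}{- \frac{5383}{26}}\right) + 77813 = \left(\frac{184529}{88804} - - \frac{8216}{5383}\right) + 77813 = \left(\frac{184529}{88804} + \frac{8216}{5383}\right) + 77813 = \frac{1722933271}{478031932} + 77813 = \frac{37198821657987}{478031932}$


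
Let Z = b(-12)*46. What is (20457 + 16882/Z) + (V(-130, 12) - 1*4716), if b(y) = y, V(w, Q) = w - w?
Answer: 188525/12 ≈ 15710.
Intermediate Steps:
V(w, Q) = 0
Z = -552 (Z = -12*46 = -552)
(20457 + 16882/Z) + (V(-130, 12) - 1*4716) = (20457 + 16882/(-552)) + (0 - 1*4716) = (20457 + 16882*(-1/552)) + (0 - 4716) = (20457 - 367/12) - 4716 = 245117/12 - 4716 = 188525/12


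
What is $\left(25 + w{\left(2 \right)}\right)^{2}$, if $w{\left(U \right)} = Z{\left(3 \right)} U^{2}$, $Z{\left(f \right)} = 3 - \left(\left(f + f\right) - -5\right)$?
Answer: $49$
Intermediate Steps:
$Z{\left(f \right)} = -2 - 2 f$ ($Z{\left(f \right)} = 3 - \left(2 f + 5\right) = 3 - \left(5 + 2 f\right) = -2 - 2 f$)
$w{\left(U \right)} = - 8 U^{2}$ ($w{\left(U \right)} = \left(-2 - 6\right) U^{2} = - 8 U^{2}$)
$\left(25 + w{\left(2 \right)}\right)^{2} = \left(25 - 8 \cdot 2^{2}\right)^{2} = \left(25 - 32\right)^{2} = \left(-7\right)^{2} = 49$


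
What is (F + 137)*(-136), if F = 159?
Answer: -40256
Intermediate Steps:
(F + 137)*(-136) = (159 + 137)*(-136) = 296*(-136) = -40256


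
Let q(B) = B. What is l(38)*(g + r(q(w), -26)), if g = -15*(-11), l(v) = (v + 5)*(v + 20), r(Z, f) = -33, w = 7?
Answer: 329208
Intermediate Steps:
l(v) = (5 + v)*(20 + v)
g = 165
l(38)*(g + r(q(w), -26)) = (100 + 38² + 25*38)*(165 - 33) = (100 + 1444 + 950)*132 = 2494*132 = 329208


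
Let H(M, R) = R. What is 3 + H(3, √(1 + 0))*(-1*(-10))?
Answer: 13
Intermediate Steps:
3 + H(3, √(1 + 0))*(-1*(-10)) = 3 + √(1 + 0)*(-1*(-10)) = 3 + √1*10 = 3 + 1*10 = 3 + 10 = 13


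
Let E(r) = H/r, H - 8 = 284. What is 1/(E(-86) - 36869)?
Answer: -43/1585513 ≈ -2.7121e-5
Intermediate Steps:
H = 292 (H = 8 + 284 = 292)
E(r) = 292/r
1/(E(-86) - 36869) = 1/(292/(-86) - 36869) = 1/(292*(-1/86) - 36869) = 1/(-146/43 - 36869) = 1/(-1585513/43) = -43/1585513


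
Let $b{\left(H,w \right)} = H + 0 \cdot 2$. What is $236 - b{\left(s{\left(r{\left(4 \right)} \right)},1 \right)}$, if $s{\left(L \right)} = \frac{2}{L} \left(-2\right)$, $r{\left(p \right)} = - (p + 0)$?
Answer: $235$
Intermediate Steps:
$r{\left(p \right)} = - p$
$s{\left(L \right)} = - \frac{4}{L}$
$b{\left(H,w \right)} = H$ ($b{\left(H,w \right)} = H + 0 = H$)
$236 - b{\left(s{\left(r{\left(4 \right)} \right)},1 \right)} = 236 - - \frac{4}{\left(-1\right) 4} = 236 - - \frac{4}{-4} = 236 - \left(-4\right) \left(- \frac{1}{4}\right) = 236 - 1 = 235$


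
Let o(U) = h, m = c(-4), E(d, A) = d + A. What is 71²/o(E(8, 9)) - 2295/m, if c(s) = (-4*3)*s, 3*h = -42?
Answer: -45683/112 ≈ -407.88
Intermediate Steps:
h = -14 (h = (⅓)*(-42) = -14)
c(s) = -12*s
E(d, A) = A + d
m = 48 (m = -12*(-4) = 48)
o(U) = -14
71²/o(E(8, 9)) - 2295/m = 71²/(-14) - 2295/48 = 5041*(-1/14) - 2295*1/48 = -5041/14 - 765/16 = -45683/112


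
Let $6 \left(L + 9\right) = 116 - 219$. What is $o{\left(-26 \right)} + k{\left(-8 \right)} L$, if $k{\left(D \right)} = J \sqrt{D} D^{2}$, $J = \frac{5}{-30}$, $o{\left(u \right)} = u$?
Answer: $-26 + \frac{5024 i \sqrt{2}}{9} \approx -26.0 + 789.45 i$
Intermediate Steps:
$J = - \frac{1}{6}$ ($J = 5 \left(- \frac{1}{30}\right) = - \frac{1}{6} \approx -0.16667$)
$L = - \frac{157}{6}$ ($L = -9 + \frac{116 - 219}{6} = -9 + \frac{1}{6} \left(-103\right) = -9 - \frac{103}{6} = - \frac{157}{6} \approx -26.167$)
$k{\left(D \right)} = - \frac{D^{\frac{5}{2}}}{6}$ ($k{\left(D \right)} = - \frac{\sqrt{D}}{6} D^{2} = - \frac{D^{\frac{5}{2}}}{6}$)
$o{\left(-26 \right)} + k{\left(-8 \right)} L = -26 + - \frac{\left(-8\right)^{\frac{5}{2}}}{6} \left(- \frac{157}{6}\right) = -26 + - \frac{128 i \sqrt{2}}{6} \left(- \frac{157}{6}\right) = -26 + - \frac{64 i \sqrt{2}}{3} \left(- \frac{157}{6}\right) = -26 + \frac{5024 i \sqrt{2}}{9}$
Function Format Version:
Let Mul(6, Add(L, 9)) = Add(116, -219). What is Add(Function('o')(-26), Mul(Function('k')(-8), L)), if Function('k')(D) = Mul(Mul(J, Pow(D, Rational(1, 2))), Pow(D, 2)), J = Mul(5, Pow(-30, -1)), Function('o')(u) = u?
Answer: Add(-26, Mul(Rational(5024, 9), I, Pow(2, Rational(1, 2)))) ≈ Add(-26.000, Mul(789.45, I))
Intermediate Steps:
J = Rational(-1, 6) (J = Mul(5, Rational(-1, 30)) = Rational(-1, 6) ≈ -0.16667)
L = Rational(-157, 6) (L = Add(-9, Mul(Rational(1, 6), Add(116, -219))) = Add(-9, Mul(Rational(1, 6), -103)) = Add(-9, Rational(-103, 6)) = Rational(-157, 6) ≈ -26.167)
Function('k')(D) = Mul(Rational(-1, 6), Pow(D, Rational(5, 2))) (Function('k')(D) = Mul(Mul(Rational(-1, 6), Pow(D, Rational(1, 2))), Pow(D, 2)) = Mul(Rational(-1, 6), Pow(D, Rational(5, 2))))
Add(Function('o')(-26), Mul(Function('k')(-8), L)) = Add(-26, Mul(Mul(Rational(-1, 6), Pow(-8, Rational(5, 2))), Rational(-157, 6))) = Add(-26, Mul(Mul(Rational(-1, 6), Mul(128, I, Pow(2, Rational(1, 2)))), Rational(-157, 6))) = Add(-26, Mul(Mul(Rational(-64, 3), I, Pow(2, Rational(1, 2))), Rational(-157, 6))) = Add(-26, Mul(Rational(5024, 9), I, Pow(2, Rational(1, 2))))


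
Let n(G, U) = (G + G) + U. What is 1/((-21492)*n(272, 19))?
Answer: -1/12099996 ≈ -8.2645e-8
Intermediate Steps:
n(G, U) = U + 2*G (n(G, U) = 2*G + U = U + 2*G)
1/((-21492)*n(272, 19)) = 1/((-21492)*(19 + 2*272)) = -1/(21492*(19 + 544)) = -1/21492/563 = -1/21492*1/563 = -1/12099996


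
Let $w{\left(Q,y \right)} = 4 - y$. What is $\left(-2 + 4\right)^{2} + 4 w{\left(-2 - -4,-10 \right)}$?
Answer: $60$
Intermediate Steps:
$\left(-2 + 4\right)^{2} + 4 w{\left(-2 - -4,-10 \right)} = \left(-2 + 4\right)^{2} + 4 \left(4 - -10\right) = 2^{2} + 4 \left(4 + 10\right) = 4 + 4 \cdot 14 = 4 + 56 = 60$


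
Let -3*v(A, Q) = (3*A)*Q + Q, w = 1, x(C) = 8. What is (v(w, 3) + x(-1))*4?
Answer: 16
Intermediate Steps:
v(A, Q) = -Q/3 - A*Q (v(A, Q) = -((3*A)*Q + Q)/3 = -(3*A*Q + Q)/3 = -(Q + 3*A*Q)/3 = -Q/3 - A*Q)
(v(w, 3) + x(-1))*4 = (-1*3*(⅓ + 1) + 8)*4 = (-1*3*4/3 + 8)*4 = (-4 + 8)*4 = 4*4 = 16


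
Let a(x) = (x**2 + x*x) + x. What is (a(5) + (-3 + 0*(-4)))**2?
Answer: 2704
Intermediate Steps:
a(x) = x + 2*x**2 (a(x) = (x**2 + x**2) + x = 2*x**2 + x = x + 2*x**2)
(a(5) + (-3 + 0*(-4)))**2 = (5*(1 + 2*5) + (-3 + 0*(-4)))**2 = (5*(1 + 10) + (-3 + 0))**2 = (5*11 - 3)**2 = (55 - 3)**2 = 52**2 = 2704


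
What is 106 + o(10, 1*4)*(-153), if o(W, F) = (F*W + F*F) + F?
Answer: -9074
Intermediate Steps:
o(W, F) = F + F**2 + F*W (o(W, F) = (F*W + F**2) + F = (F**2 + F*W) + F = F + F**2 + F*W)
106 + o(10, 1*4)*(-153) = 106 + ((1*4)*(1 + 1*4 + 10))*(-153) = 106 + (4*(1 + 4 + 10))*(-153) = 106 + (4*15)*(-153) = 106 + 60*(-153) = 106 - 9180 = -9074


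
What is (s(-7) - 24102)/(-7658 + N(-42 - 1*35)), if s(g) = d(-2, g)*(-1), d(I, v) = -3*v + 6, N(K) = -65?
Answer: 24129/7723 ≈ 3.1243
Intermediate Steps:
d(I, v) = 6 - 3*v
s(g) = -6 + 3*g (s(g) = (6 - 3*g)*(-1) = -6 + 3*g)
(s(-7) - 24102)/(-7658 + N(-42 - 1*35)) = ((-6 + 3*(-7)) - 24102)/(-7658 - 65) = ((-6 - 21) - 24102)/(-7723) = (-27 - 24102)*(-1/7723) = -24129*(-1/7723) = 24129/7723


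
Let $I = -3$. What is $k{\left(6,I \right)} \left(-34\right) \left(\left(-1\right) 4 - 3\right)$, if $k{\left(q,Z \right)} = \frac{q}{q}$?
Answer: $238$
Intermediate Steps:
$k{\left(q,Z \right)} = 1$
$k{\left(6,I \right)} \left(-34\right) \left(\left(-1\right) 4 - 3\right) = 1 \left(-34\right) \left(\left(-1\right) 4 - 3\right) = - 34 \left(-4 - 3\right) = \left(-34\right) \left(-7\right) = 238$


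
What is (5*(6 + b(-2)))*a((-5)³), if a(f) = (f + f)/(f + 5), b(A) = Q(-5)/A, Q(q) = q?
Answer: 2125/24 ≈ 88.542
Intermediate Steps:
b(A) = -5/A
a(f) = 2*f/(5 + f) (a(f) = (2*f)/(5 + f) = 2*f/(5 + f))
(5*(6 + b(-2)))*a((-5)³) = (5*(6 - 5/(-2)))*(2*(-5)³/(5 + (-5)³)) = (5*(6 - 5*(-½)))*(2*(-125)/(5 - 125)) = (5*(6 + 5/2))*(2*(-125)/(-120)) = (5*(17/2))*(2*(-125)*(-1/120)) = (85/2)*(25/12) = 2125/24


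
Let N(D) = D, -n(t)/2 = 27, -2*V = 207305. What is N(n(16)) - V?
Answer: 207197/2 ≈ 1.0360e+5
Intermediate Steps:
V = -207305/2 (V = -½*207305 = -207305/2 ≈ -1.0365e+5)
n(t) = -54 (n(t) = -2*27 = -54)
N(n(16)) - V = -54 - 1*(-207305/2) = -54 + 207305/2 = 207197/2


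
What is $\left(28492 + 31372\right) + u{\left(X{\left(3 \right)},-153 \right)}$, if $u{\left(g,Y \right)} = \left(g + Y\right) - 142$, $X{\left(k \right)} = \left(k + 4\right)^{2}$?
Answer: $59618$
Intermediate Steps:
$X{\left(k \right)} = \left(4 + k\right)^{2}$
$u{\left(g,Y \right)} = -142 + Y + g$ ($u{\left(g,Y \right)} = \left(Y + g\right) - 142 = -142 + Y + g$)
$\left(28492 + 31372\right) + u{\left(X{\left(3 \right)},-153 \right)} = \left(28492 + 31372\right) - \left(295 - \left(4 + 3\right)^{2}\right) = 59864 - \left(295 - 49\right) = 59864 - 246 = 59618$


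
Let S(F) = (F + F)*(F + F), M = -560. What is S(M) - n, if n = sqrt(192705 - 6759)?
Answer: 1254400 - sqrt(185946) ≈ 1.2540e+6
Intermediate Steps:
S(F) = 4*F**2 (S(F) = (2*F)*(2*F) = 4*F**2)
n = sqrt(185946) ≈ 431.21
S(M) - n = 4*(-560)**2 - sqrt(185946) = 4*313600 - sqrt(185946) = 1254400 - sqrt(185946)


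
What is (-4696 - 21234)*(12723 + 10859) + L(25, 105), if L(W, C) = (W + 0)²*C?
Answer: -611415635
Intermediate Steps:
L(W, C) = C*W² (L(W, C) = W²*C = C*W²)
(-4696 - 21234)*(12723 + 10859) + L(25, 105) = (-4696 - 21234)*(12723 + 10859) + 105*25² = -25930*23582 + 105*625 = -611481260 + 65625 = -611415635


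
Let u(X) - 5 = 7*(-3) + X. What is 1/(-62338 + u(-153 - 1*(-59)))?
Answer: -1/62448 ≈ -1.6013e-5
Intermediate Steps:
u(X) = -16 + X (u(X) = 5 + (7*(-3) + X) = 5 + (-21 + X) = -16 + X)
1/(-62338 + u(-153 - 1*(-59))) = 1/(-62338 + (-16 + (-153 - 1*(-59)))) = 1/(-62338 + (-16 + (-153 + 59))) = 1/(-62338 + (-16 - 94)) = 1/(-62338 - 110) = 1/(-62448) = -1/62448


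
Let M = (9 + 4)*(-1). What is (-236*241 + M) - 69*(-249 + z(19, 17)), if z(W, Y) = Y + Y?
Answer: -42054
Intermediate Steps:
z(W, Y) = 2*Y
M = -13 (M = 13*(-1) = -13)
(-236*241 + M) - 69*(-249 + z(19, 17)) = (-236*241 - 13) - 69*(-249 + 2*17) = (-56876 - 13) - 69*(-249 + 34) = -56889 - 69*(-215) = -56889 + 14835 = -42054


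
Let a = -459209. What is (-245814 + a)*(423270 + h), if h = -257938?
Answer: -116562862636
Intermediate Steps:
(-245814 + a)*(423270 + h) = (-245814 - 459209)*(423270 - 257938) = -705023*165332 = -116562862636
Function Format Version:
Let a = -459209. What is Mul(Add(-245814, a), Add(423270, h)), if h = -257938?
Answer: -116562862636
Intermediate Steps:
Mul(Add(-245814, a), Add(423270, h)) = Mul(Add(-245814, -459209), Add(423270, -257938)) = Mul(-705023, 165332) = -116562862636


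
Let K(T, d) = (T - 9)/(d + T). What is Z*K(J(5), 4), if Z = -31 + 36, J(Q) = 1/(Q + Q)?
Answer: -445/41 ≈ -10.854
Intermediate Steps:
J(Q) = 1/(2*Q)
Z = 5
K(T, d) = (-9 + T)/(T + d)
Z*K(J(5), 4) = 5*((-9 + (1/2)/5)/((1/2)/5 + 4)) = 5*((-9 + (1/2)*(1/5))/((1/2)*(1/5) + 4)) = 5*((-9 + 1/10)/(1/10 + 4)) = 5*(-89/10/(41/10)) = 5*((10/41)*(-89/10)) = 5*(-89/41) = -445/41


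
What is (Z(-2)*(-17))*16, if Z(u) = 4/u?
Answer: 544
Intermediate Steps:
(Z(-2)*(-17))*16 = ((4/(-2))*(-17))*16 = ((4*(-½))*(-17))*16 = -2*(-17)*16 = 34*16 = 544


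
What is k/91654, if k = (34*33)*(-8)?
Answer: -4488/45827 ≈ -0.097934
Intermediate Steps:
k = -8976 (k = 1122*(-8) = -8976)
k/91654 = -8976/91654 = -8976*1/91654 = -4488/45827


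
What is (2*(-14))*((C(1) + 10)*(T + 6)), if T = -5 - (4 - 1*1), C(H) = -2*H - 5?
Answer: 168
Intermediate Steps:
C(H) = -5 - 2*H
T = -8 (T = -5 - (4 - 1) = -5 - 1*3 = -5 - 3 = -8)
(2*(-14))*((C(1) + 10)*(T + 6)) = (2*(-14))*(((-5 - 2*1) + 10)*(-8 + 6)) = -28*((-5 - 2) + 10)*(-2) = -28*(-7 + 10)*(-2) = -84*(-2) = -28*(-6) = 168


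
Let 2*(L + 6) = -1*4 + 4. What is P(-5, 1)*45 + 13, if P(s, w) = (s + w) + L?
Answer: -437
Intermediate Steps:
L = -6 (L = -6 + (-1*4 + 4)/2 = -6 + (-4 + 4)/2 = -6 + (½)*0 = -6 + 0 = -6)
P(s, w) = -6 + s + w (P(s, w) = (s + w) - 6 = -6 + s + w)
P(-5, 1)*45 + 13 = (-6 - 5 + 1)*45 + 13 = -10*45 + 13 = -450 + 13 = -437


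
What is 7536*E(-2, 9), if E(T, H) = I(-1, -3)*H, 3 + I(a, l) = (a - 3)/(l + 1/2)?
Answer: -474768/5 ≈ -94954.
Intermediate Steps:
I(a, l) = -3 + (-3 + a)/(½ + l) (I(a, l) = -3 + (a - 3)/(l + 1/2) = -3 + (-3 + a)/(l + ½) = -3 + (-3 + a)/(½ + l))
E(T, H) = -7*H/5 (E(T, H) = ((-9 - 6*(-3) + 2*(-1))/(1 + 2*(-3)))*H = ((-9 + 18 - 2)/(1 - 6))*H = (7/(-5))*H = (-⅕*7)*H = -7*H/5)
7536*E(-2, 9) = 7536*(-7/5*9) = 7536*(-63/5) = -474768/5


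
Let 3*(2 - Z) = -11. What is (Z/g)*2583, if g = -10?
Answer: -14637/10 ≈ -1463.7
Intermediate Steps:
Z = 17/3 (Z = 2 - ⅓*(-11) = 2 + 11/3 = 17/3 ≈ 5.6667)
(Z/g)*2583 = ((17/3)/(-10))*2583 = ((17/3)*(-⅒))*2583 = -17/30*2583 = -14637/10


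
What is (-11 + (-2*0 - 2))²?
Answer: 169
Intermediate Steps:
(-11 + (-2*0 - 2))² = (-11 + (0 - 2))² = (-11 - 2)² = (-13)² = 169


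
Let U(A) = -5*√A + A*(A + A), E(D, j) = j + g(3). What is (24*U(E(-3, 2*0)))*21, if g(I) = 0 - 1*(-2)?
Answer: 4032 - 2520*√2 ≈ 468.18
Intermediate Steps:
g(I) = 2 (g(I) = 0 + 2 = 2)
E(D, j) = 2 + j (E(D, j) = j + 2 = 2 + j)
U(A) = -5*√A + 2*A² (U(A) = -5*√A + A*(2*A) = -5*√A + 2*A²)
(24*U(E(-3, 2*0)))*21 = (24*(-5*√(2 + 2*0) + 2*(2 + 2*0)²))*21 = (24*(-5*√(2 + 0) + 2*(2 + 0)²))*21 = (24*(-5*√2 + 2*2²))*21 = (24*(-5*√2 + 2*4))*21 = (24*(-5*√2 + 8))*21 = (24*(8 - 5*√2))*21 = (192 - 120*√2)*21 = 4032 - 2520*√2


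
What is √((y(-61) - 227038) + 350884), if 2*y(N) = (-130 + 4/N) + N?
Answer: √1841901954/122 ≈ 351.78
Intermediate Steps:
y(N) = -65 + N/2 + 2/N (y(N) = ((-130 + 4/N) + N)/2 = (-130 + N + 4/N)/2 = -65 + N/2 + 2/N)
√((y(-61) - 227038) + 350884) = √(((-65 + (½)*(-61) + 2/(-61)) - 227038) + 350884) = √(((-65 - 61/2 + 2*(-1/61)) - 227038) + 350884) = √(((-65 - 61/2 - 2/61) - 227038) + 350884) = √((-11655/122 - 227038) + 350884) = √(-27710291/122 + 350884) = √(15097557/122) = √1841901954/122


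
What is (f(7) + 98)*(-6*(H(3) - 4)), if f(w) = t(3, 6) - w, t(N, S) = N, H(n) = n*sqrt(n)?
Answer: 2256 - 1692*sqrt(3) ≈ -674.63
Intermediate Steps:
H(n) = n**(3/2)
f(w) = 3 - w
(f(7) + 98)*(-6*(H(3) - 4)) = ((3 - 1*7) + 98)*(-6*(3**(3/2) - 4)) = ((3 - 7) + 98)*(-6*(3*sqrt(3) - 4)) = (-4 + 98)*(-6*(-4 + 3*sqrt(3))) = 94*(24 - 18*sqrt(3)) = 2256 - 1692*sqrt(3)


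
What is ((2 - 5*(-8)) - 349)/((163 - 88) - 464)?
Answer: 307/389 ≈ 0.78920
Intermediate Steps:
((2 - 5*(-8)) - 349)/((163 - 88) - 464) = ((2 + 40) - 349)/(75 - 464) = (42 - 349)/(-389) = -307*(-1/389) = 307/389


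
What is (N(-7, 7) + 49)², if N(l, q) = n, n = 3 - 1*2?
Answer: 2500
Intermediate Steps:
n = 1 (n = 3 - 2 = 1)
N(l, q) = 1
(N(-7, 7) + 49)² = (1 + 49)² = 50² = 2500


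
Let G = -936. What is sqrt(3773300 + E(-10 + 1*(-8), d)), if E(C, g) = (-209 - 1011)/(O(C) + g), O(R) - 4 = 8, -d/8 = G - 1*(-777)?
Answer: sqrt(388804507395)/321 ≈ 1942.5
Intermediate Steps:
d = 1272 (d = -8*(-936 - 1*(-777)) = -8*(-936 + 777) = -8*(-159) = 1272)
O(R) = 12 (O(R) = 4 + 8 = 12)
E(C, g) = -1220/(12 + g) (E(C, g) = (-209 - 1011)/(12 + g) = -1220/(12 + g))
sqrt(3773300 + E(-10 + 1*(-8), d)) = sqrt(3773300 - 1220/(12 + 1272)) = sqrt(3773300 - 1220/1284) = sqrt(3773300 - 1220*1/1284) = sqrt(3773300 - 305/321) = sqrt(1211228995/321) = sqrt(388804507395)/321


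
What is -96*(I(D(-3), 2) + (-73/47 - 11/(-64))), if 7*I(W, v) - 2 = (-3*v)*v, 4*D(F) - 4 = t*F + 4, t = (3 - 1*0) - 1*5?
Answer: 177495/658 ≈ 269.75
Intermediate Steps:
t = -2 (t = (3 + 0) - 5 = 3 - 5 = -2)
D(F) = 2 - F/2 (D(F) = 1 + (-2*F + 4)/4 = 1 + (4 - 2*F)/4 = 1 + (1 - F/2) = 2 - F/2)
I(W, v) = 2/7 - 3*v²/7 (I(W, v) = 2/7 + ((-3*v)*v)/7 = 2/7 + (-3*v²)/7 = 2/7 - 3*v²/7)
-96*(I(D(-3), 2) + (-73/47 - 11/(-64))) = -96*((2/7 - 3/7*2²) + (-73/47 - 11/(-64))) = -96*((2/7 - 3/7*4) + (-73*1/47 - 11*(-1/64))) = -96*((2/7 - 12/7) + (-73/47 + 11/64)) = -96*(-10/7 - 4155/3008) = -96*(-59165/21056) = 177495/658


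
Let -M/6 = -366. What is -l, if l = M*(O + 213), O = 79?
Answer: -641232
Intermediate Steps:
M = 2196 (M = -6*(-366) = 2196)
l = 641232 (l = 2196*(79 + 213) = 2196*292 = 641232)
-l = -1*641232 = -641232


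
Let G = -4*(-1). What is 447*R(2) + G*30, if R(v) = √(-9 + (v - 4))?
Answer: 120 + 447*I*√11 ≈ 120.0 + 1482.5*I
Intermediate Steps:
G = 4
R(v) = √(-13 + v) (R(v) = √(-9 + (-4 + v)) = √(-13 + v))
447*R(2) + G*30 = 447*√(-13 + 2) + 4*30 = 447*√(-11) + 120 = 447*(I*√11) + 120 = 447*I*√11 + 120 = 120 + 447*I*√11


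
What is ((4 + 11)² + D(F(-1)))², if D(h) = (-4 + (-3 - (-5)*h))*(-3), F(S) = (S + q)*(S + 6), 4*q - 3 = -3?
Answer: 103041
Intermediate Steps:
q = 0 (q = ¾ + (¼)*(-3) = ¾ - ¾ = 0)
F(S) = S*(6 + S) (F(S) = (S + 0)*(S + 6) = S*(6 + S))
D(h) = 21 - 15*h (D(h) = (-4 + (-3 + 5*h))*(-3) = (-7 + 5*h)*(-3) = 21 - 15*h)
((4 + 11)² + D(F(-1)))² = ((4 + 11)² + (21 - (-15)*(6 - 1)))² = (15² + (21 - (-15)*5))² = (225 + (21 - 15*(-5)))² = (225 + (21 + 75))² = (225 + 96)² = 321² = 103041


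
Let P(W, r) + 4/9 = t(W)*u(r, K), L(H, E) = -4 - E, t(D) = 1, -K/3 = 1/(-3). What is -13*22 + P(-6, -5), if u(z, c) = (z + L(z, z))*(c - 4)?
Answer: -2470/9 ≈ -274.44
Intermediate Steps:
K = 1 (K = -3/(-3) = -3*(-1/3) = 1)
u(z, c) = 16 - 4*c (u(z, c) = (z + (-4 - z))*(c - 4) = -4*(-4 + c) = 16 - 4*c)
P(W, r) = 104/9 (P(W, r) = -4/9 + 1*(16 - 4*1) = -4/9 + 1*(16 - 4) = -4/9 + 1*12 = -4/9 + 12 = 104/9)
-13*22 + P(-6, -5) = -13*22 + 104/9 = -286 + 104/9 = -2470/9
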